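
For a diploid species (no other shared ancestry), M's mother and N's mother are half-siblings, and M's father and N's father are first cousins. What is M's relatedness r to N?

0.09375

Independent pedigree routes through distinct common ancestors add.
M and N are related in two ways: half first cousins through their mothers (r = 1/16) and second cousins through their fathers (r = 1/32).
r = 1/16 + 1/32 = 0.09375.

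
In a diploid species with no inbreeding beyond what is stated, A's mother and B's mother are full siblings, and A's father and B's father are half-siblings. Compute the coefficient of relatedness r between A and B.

Independent pedigree routes through distinct common ancestors add.
A and B are related in two ways: first cousins through their mothers (r = 1/8) and half first cousins through their fathers (r = 1/16).
r = 1/8 + 1/16 = 0.1875.

0.1875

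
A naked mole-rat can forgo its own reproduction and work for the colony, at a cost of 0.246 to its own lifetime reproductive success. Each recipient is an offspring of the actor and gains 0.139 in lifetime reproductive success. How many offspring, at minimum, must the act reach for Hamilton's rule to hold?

4

r to an offspring = 1/2 (one parent–offspring link: r = (1/2)^1 = 1/2).
Hamilton's rule: n·r·B > C  ⇒  n > C/(r·B) = 0.246/(0.5·0.139) = 3.54.
The smallest integer exceeding 3.54 is 4.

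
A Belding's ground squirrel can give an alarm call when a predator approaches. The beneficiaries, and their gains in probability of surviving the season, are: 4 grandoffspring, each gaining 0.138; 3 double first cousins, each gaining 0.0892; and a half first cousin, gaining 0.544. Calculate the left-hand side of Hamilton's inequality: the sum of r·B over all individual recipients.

r to a grandoffspring = 1/4 (two parent–offspring links: r = (1/2)^2 = 1/4).
r to a double first cousin = 1/4 (double first cousins share both grandparent pairs — four paths of length 4: r = 4·(1/2)^4 = 1/4).
r to a half first cousin = 0.0625 (half first cousins share one grandparent — one path of length 4: r = (1/2)^4 = 1/16).
Summing one r·B term per recipient: 4·0.25·0.138 + 3·0.25·0.0892 + 1·0.0625·0.544 = 0.2389.

0.2389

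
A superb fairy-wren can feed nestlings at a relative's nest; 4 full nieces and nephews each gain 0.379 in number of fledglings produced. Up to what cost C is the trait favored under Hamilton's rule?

0.379

r to a full niece or nephew = 0.25 (full aunt/uncle↔niece/nephew: two paths of length 3 through the shared grandparent pair: r = 2·(1/2)^3 = 1/4).
Hamilton's rule: n·r·B > C, so the trait is favored while C < n·r·B = 4·0.25·0.379 = 0.379.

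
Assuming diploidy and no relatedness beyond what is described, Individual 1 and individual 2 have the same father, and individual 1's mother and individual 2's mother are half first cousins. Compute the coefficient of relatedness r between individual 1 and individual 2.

0.265625

With two independent routes of shared ancestry, r is the sum of the two contributions.
Individual 1 and individual 2 are related in two ways: half-sibs through their shared father (r = 1/4) and half second cousins through their mothers (r = 1/64).
r = 1/4 + 1/64 = 17/64 = 0.265625.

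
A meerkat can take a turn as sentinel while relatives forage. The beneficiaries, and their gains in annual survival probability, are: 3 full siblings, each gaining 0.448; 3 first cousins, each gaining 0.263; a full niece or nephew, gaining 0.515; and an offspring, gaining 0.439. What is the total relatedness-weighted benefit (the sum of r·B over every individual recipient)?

r to a full sibling = 0.5 (full sibs share both parents — two paths of length 2: r = 2·(1/2)^2 = 1/2).
r to a first cousin = 0.125 (first cousins share one grandparent pair — two paths of length 4: r = 2·(1/2)^4 = 1/8).
r to a full niece or nephew = 0.25 (full aunt/uncle↔niece/nephew: two paths of length 3 through the shared grandparent pair: r = 2·(1/2)^3 = 1/4).
r to an offspring = 1/2 (one parent–offspring link: r = (1/2)^1 = 1/2).
Summing one r·B term per recipient: 3·0.5·0.448 + 3·0.125·0.263 + 1·0.25·0.515 + 1·0.5·0.439 = 1.118875.

1.118875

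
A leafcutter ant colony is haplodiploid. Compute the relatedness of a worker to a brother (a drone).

Her haploid brother carries none of their father's genes and a random half of their mother's genome; that half matches the maternal half of her own genome with probability 1/2: r = 1/2 · 1/2 = 1/4.

0.25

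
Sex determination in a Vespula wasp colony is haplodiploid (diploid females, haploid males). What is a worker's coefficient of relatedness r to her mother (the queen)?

0.5

One meiotic link between diploid queen and diploid daughter: r = 1/2.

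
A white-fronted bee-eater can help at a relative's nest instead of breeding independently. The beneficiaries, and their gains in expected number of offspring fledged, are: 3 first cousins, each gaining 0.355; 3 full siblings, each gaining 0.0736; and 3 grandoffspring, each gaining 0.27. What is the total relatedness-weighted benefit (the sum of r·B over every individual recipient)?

0.446025

r to a first cousin = 1/8 (first cousins share one grandparent pair — two paths of length 4: r = 2·(1/2)^4 = 1/8).
r to a full sibling = 0.5 (full sibs share both parents — two paths of length 2: r = 2·(1/2)^2 = 1/2).
r to a grandoffspring = 1/4 (two parent–offspring links: r = (1/2)^2 = 1/4).
Summing one r·B term per recipient: 3·0.125·0.355 + 3·0.5·0.0736 + 3·0.25·0.27 = 0.446025.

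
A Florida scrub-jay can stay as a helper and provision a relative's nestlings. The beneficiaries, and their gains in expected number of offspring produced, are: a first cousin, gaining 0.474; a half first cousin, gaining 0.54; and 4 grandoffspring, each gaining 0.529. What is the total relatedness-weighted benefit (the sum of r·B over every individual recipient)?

r to a first cousin = 0.125 (first cousins share one grandparent pair — two paths of length 4: r = 2·(1/2)^4 = 1/8).
r to a half first cousin = 0.0625 (half first cousins share one grandparent — one path of length 4: r = (1/2)^4 = 1/16).
r to a grandoffspring = 0.25 (two parent–offspring links: r = (1/2)^2 = 1/4).
Summing one r·B term per recipient: 1·0.125·0.474 + 1·0.0625·0.54 + 4·0.25·0.529 = 0.622.

0.622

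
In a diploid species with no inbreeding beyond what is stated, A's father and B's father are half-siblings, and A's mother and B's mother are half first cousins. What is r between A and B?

0.078125

With two independent routes of shared ancestry, r is the sum of the two contributions.
A and B are related in two ways: half first cousins through their fathers (r = 1/16) and half second cousins through their mothers (r = 1/64).
r = 1/16 + 1/64 = 5/64 = 0.078125.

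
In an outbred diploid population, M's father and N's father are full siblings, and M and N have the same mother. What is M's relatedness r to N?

0.375

Wright's path rule: contributions from independent ancestry routes add.
M and N are related in two ways: first cousins through their fathers (r = 1/8) and half-sibs through their shared mother (r = 1/4).
r = 1/8 + 1/4 = 0.375.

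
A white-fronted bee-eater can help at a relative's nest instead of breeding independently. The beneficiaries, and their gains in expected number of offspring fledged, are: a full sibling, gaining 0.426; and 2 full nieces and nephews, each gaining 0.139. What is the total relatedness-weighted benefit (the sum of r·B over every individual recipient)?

r to a full sibling = 1/2 (full sibs share both parents — two paths of length 2: r = 2·(1/2)^2 = 1/2).
r to a full niece or nephew = 0.25 (full aunt/uncle↔niece/nephew: two paths of length 3 through the shared grandparent pair: r = 2·(1/2)^3 = 1/4).
Summing one r·B term per recipient: 1·0.5·0.426 + 2·0.25·0.139 = 0.2825.

0.2825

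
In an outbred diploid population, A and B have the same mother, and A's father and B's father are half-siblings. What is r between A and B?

0.3125

Independent pedigree routes through distinct common ancestors add.
A and B are related in two ways: half-sibs through their shared mother (r = 1/4) and half first cousins through their fathers (r = 1/16).
r = 1/4 + 1/16 = 0.3125.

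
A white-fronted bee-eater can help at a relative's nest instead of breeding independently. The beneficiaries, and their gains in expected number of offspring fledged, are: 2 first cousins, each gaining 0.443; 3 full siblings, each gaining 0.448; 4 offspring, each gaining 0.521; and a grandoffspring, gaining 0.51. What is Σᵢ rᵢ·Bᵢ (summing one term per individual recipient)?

r to a first cousin = 1/8 (first cousins share one grandparent pair — two paths of length 4: r = 2·(1/2)^4 = 1/8).
r to a full sibling = 0.5 (full sibs share both parents — two paths of length 2: r = 2·(1/2)^2 = 1/2).
r to an offspring = 0.5 (one parent–offspring link: r = (1/2)^1 = 1/2).
r to a grandoffspring = 1/4 (two parent–offspring links: r = (1/2)^2 = 1/4).
Summing one r·B term per recipient: 2·0.125·0.443 + 3·0.5·0.448 + 4·0.5·0.521 + 1·0.25·0.51 = 1.95225.

1.95225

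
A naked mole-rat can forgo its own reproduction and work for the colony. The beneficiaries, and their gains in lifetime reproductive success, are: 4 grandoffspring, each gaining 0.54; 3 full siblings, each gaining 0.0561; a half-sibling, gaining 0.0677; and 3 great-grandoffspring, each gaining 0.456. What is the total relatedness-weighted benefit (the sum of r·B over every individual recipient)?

0.812075

r to a grandoffspring = 1/4 (two parent–offspring links: r = (1/2)^2 = 1/4).
r to a full sibling = 1/2 (full sibs share both parents — two paths of length 2: r = 2·(1/2)^2 = 1/2).
r to a half-sibling = 0.25 (half-sibs share one parent — one path of length 2: r = (1/2)^2 = 1/4).
r to a great-grandoffspring = 1/8 (three parent–offspring links: r = (1/2)^3 = 1/8).
Summing one r·B term per recipient: 4·0.25·0.54 + 3·0.5·0.0561 + 1·0.25·0.0677 + 3·0.125·0.456 = 0.812075.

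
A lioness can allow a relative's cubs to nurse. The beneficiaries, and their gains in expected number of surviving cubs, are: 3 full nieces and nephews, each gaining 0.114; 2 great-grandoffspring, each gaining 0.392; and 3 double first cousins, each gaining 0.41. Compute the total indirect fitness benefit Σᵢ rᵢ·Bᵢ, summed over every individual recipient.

r to a full niece or nephew = 0.25 (full aunt/uncle↔niece/nephew: two paths of length 3 through the shared grandparent pair: r = 2·(1/2)^3 = 1/4).
r to a great-grandoffspring = 0.125 (three parent–offspring links: r = (1/2)^3 = 1/8).
r to a double first cousin = 1/4 (double first cousins share both grandparent pairs — four paths of length 4: r = 4·(1/2)^4 = 1/4).
Summing one r·B term per recipient: 3·0.25·0.114 + 2·0.125·0.392 + 3·0.25·0.41 = 0.491.

0.491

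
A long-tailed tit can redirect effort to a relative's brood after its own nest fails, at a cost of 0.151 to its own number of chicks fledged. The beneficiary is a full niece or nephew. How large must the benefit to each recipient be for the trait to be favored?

0.604

r to a full niece or nephew = 0.25 (full aunt/uncle↔niece/nephew: two paths of length 3 through the shared grandparent pair: r = 2·(1/2)^3 = 1/4).
Hamilton's rule with n recipients of equal r: n·r·B > C, so B > C/(n·r) = 0.151/(1·0.25) = 0.604.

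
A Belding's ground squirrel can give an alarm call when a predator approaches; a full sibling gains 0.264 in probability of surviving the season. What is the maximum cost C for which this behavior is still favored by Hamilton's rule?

0.132

r to a full sibling = 0.5 (full sibs share both parents — two paths of length 2: r = 2·(1/2)^2 = 1/2).
Hamilton's rule: n·r·B > C, so the trait is favored while C < n·r·B = 1·0.5·0.264 = 0.132.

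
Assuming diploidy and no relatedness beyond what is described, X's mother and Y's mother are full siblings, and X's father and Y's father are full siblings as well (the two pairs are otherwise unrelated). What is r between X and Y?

0.25

Wright's path rule: contributions from independent ancestry routes add.
X and Y are related in two ways: first cousins through their mothers (r = 1/8) and first cousins through their fathers (r = 1/8) — i.e. double first cousins.
r = 1/8 + 1/8 = 0.25.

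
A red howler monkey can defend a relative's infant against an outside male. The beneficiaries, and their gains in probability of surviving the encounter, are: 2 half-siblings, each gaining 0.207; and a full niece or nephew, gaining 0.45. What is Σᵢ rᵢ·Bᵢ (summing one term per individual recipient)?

0.216

r to a half-sibling = 1/4 (half-sibs share one parent — one path of length 2: r = (1/2)^2 = 1/4).
r to a full niece or nephew = 0.25 (full aunt/uncle↔niece/nephew: two paths of length 3 through the shared grandparent pair: r = 2·(1/2)^3 = 1/4).
Summing one r·B term per recipient: 2·0.25·0.207 + 1·0.25·0.45 = 0.216.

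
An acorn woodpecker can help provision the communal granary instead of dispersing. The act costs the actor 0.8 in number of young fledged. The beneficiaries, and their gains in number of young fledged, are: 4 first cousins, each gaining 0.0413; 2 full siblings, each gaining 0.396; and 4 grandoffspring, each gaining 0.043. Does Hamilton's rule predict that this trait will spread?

No

Hamilton's rule: the trait is favored when the sum of r·B over every recipient exceeds the actor's cost C.
r to a first cousin = 0.125 (first cousins share one grandparent pair — two paths of length 4: r = 2·(1/2)^4 = 1/8).
r to a full sibling = 0.5 (full sibs share both parents — two paths of length 2: r = 2·(1/2)^2 = 1/2).
r to a grandoffspring = 1/4 (two parent–offspring links: r = (1/2)^2 = 1/4).
Summing one r·B term per recipient: 4·0.125·0.0413 + 2·0.5·0.396 + 4·0.25·0.043 = 0.45965.
0.45965 < 0.8: the indirect benefit is less than the cost.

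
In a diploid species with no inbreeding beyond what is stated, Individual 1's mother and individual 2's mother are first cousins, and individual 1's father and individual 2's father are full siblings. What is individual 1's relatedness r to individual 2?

0.15625

Wright's path rule: contributions from independent ancestry routes add.
Individual 1 and individual 2 are related in two ways: second cousins through their mothers (r = 1/32) and first cousins through their fathers (r = 1/8).
r = 1/32 + 1/8 = 5/32 = 0.15625.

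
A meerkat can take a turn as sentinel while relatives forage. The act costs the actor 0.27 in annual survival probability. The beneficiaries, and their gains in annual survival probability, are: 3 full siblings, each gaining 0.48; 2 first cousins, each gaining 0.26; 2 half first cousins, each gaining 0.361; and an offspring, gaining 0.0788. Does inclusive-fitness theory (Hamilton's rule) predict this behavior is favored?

Hamilton's rule: the trait is favored when the sum of r·B over every recipient exceeds the actor's cost C.
r to a full sibling = 1/2 (full sibs share both parents — two paths of length 2: r = 2·(1/2)^2 = 1/2).
r to a first cousin = 1/8 (first cousins share one grandparent pair — two paths of length 4: r = 2·(1/2)^4 = 1/8).
r to a half first cousin = 1/16 (half first cousins share one grandparent — one path of length 4: r = (1/2)^4 = 1/16).
r to an offspring = 1/2 (one parent–offspring link: r = (1/2)^1 = 1/2).
Summing one r·B term per recipient: 3·0.5·0.48 + 2·0.125·0.26 + 2·0.0625·0.361 + 1·0.5·0.0788 = 0.869525.
0.869525 > 0.27: the indirect benefit exceeds the cost.

Yes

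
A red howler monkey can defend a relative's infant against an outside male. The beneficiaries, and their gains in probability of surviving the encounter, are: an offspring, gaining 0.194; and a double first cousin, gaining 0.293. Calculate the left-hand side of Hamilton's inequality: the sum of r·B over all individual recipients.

0.17025

r to an offspring = 0.5 (one parent–offspring link: r = (1/2)^1 = 1/2).
r to a double first cousin = 1/4 (double first cousins share both grandparent pairs — four paths of length 4: r = 4·(1/2)^4 = 1/4).
Summing one r·B term per recipient: 1·0.5·0.194 + 1·0.25·0.293 = 0.17025.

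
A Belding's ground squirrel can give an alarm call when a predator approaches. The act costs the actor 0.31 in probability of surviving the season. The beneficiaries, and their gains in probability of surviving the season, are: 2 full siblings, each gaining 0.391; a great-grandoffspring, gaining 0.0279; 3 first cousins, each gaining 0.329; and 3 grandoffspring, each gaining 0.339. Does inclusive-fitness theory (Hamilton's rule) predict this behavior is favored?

Hamilton's rule: the trait is favored when the sum of r·B over every recipient exceeds the actor's cost C.
r to a full sibling = 1/2 (full sibs share both parents — two paths of length 2: r = 2·(1/2)^2 = 1/2).
r to a great-grandoffspring = 1/8 (three parent–offspring links: r = (1/2)^3 = 1/8).
r to a first cousin = 0.125 (first cousins share one grandparent pair — two paths of length 4: r = 2·(1/2)^4 = 1/8).
r to a grandoffspring = 1/4 (two parent–offspring links: r = (1/2)^2 = 1/4).
Summing one r·B term per recipient: 2·0.5·0.391 + 1·0.125·0.0279 + 3·0.125·0.329 + 3·0.25·0.339 = 0.7721125.
0.7721125 > 0.31: the indirect benefit exceeds the cost.

Yes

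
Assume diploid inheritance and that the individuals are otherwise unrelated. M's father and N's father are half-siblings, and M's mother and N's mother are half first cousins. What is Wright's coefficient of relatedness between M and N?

With two independent routes of shared ancestry, r is the sum of the two contributions.
M and N are related in two ways: half first cousins through their fathers (r = 1/16) and half second cousins through their mothers (r = 1/64).
r = 1/16 + 1/64 = 0.078125.

0.078125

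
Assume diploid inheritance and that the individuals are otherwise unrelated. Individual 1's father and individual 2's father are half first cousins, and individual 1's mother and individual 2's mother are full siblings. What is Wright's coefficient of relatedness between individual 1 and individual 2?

Wright's path rule: contributions from independent ancestry routes add.
Individual 1 and individual 2 are related in two ways: half second cousins through their fathers (r = 1/64) and first cousins through their mothers (r = 1/8).
r = 1/64 + 1/8 = 9/64 = 0.140625.

0.140625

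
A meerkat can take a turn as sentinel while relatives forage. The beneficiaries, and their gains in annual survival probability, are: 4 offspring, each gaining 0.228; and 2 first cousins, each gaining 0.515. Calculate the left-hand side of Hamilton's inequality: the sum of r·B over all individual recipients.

r to an offspring = 1/2 (one parent–offspring link: r = (1/2)^1 = 1/2).
r to a first cousin = 1/8 (first cousins share one grandparent pair — two paths of length 4: r = 2·(1/2)^4 = 1/8).
Summing one r·B term per recipient: 4·0.5·0.228 + 2·0.125·0.515 = 0.58475.

0.58475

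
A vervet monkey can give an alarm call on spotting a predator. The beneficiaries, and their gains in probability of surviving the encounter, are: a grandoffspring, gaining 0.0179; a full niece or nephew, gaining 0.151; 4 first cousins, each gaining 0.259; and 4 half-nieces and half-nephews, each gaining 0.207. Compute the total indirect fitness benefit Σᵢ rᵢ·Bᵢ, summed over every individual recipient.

r to a grandoffspring = 1/4 (two parent–offspring links: r = (1/2)^2 = 1/4).
r to a full niece or nephew = 1/4 (full aunt/uncle↔niece/nephew: two paths of length 3 through the shared grandparent pair: r = 2·(1/2)^3 = 1/4).
r to a first cousin = 1/8 (first cousins share one grandparent pair — two paths of length 4: r = 2·(1/2)^4 = 1/8).
r to a half-niece or half-nephew = 1/8 (half-aunt/uncle↔niece/nephew: one path of length 3: r = (1/2)^3 = 1/8).
Summing one r·B term per recipient: 1·0.25·0.0179 + 1·0.25·0.151 + 4·0.125·0.259 + 4·0.125·0.207 = 0.275225.

0.275225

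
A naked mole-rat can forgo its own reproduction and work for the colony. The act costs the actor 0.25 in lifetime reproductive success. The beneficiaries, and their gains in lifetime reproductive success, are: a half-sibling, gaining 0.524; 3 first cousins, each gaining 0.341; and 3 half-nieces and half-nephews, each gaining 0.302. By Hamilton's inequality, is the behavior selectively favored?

Hamilton's rule: the trait is favored when the sum of r·B over every recipient exceeds the actor's cost C.
r to a half-sibling = 1/4 (half-sibs share one parent — one path of length 2: r = (1/2)^2 = 1/4).
r to a first cousin = 0.125 (first cousins share one grandparent pair — two paths of length 4: r = 2·(1/2)^4 = 1/8).
r to a half-niece or half-nephew = 0.125 (half-aunt/uncle↔niece/nephew: one path of length 3: r = (1/2)^3 = 1/8).
Summing one r·B term per recipient: 1·0.25·0.524 + 3·0.125·0.341 + 3·0.125·0.302 = 0.372125.
0.372125 > 0.25: the indirect benefit exceeds the cost.

Yes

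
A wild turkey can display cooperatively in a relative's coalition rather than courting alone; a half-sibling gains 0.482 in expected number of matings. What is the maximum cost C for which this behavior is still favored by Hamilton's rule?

0.1205

r to a half-sibling = 1/4 (half-sibs share one parent — one path of length 2: r = (1/2)^2 = 1/4).
Hamilton's rule: n·r·B > C, so the trait is favored while C < n·r·B = 1·0.25·0.482 = 0.1205.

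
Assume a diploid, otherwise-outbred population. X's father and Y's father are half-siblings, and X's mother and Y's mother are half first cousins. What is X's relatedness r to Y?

0.078125

Relatedness sums over independent paths through distinct common ancestors.
X and Y are related in two ways: half first cousins through their fathers (r = 1/16) and half second cousins through their mothers (r = 1/64).
r = 1/16 + 1/64 = 5/64 = 0.078125.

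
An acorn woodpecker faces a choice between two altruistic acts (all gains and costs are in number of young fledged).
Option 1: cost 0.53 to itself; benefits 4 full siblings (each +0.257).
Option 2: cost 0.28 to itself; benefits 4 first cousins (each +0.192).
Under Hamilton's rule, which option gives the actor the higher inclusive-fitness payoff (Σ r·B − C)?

Option 1

Option 1: r to a full sibling = 0.5.
Option 1: Σ r·B − C = (4·0.5·0.257) − 0.53 = -0.016.
Option 2: r to a first cousin = 0.125.
Option 2: Σ r·B − C = (4·0.125·0.192) − 0.28 = -0.184.
Option 1 has the higher net inclusive-fitness payoff.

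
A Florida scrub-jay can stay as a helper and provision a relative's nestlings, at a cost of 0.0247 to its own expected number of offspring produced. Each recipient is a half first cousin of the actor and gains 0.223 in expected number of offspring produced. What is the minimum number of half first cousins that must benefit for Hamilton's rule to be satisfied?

r to a half first cousin = 1/16 (half first cousins share one grandparent — one path of length 4: r = (1/2)^4 = 1/16).
Hamilton's rule: n·r·B > C  ⇒  n > C/(r·B) = 0.0247/(0.0625·0.223) = 1.772.
The smallest integer exceeding 1.772 is 2.

2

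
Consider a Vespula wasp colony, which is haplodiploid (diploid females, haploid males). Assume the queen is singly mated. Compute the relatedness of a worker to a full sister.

0.75

Haplodiploid full sisters inherit their father's entire haploid genome identically (contributing 1/2) and on average half of their mother's contribution (1/2 · 1/2 = 1/4); r = 1/2 + 1/4 = 3/4.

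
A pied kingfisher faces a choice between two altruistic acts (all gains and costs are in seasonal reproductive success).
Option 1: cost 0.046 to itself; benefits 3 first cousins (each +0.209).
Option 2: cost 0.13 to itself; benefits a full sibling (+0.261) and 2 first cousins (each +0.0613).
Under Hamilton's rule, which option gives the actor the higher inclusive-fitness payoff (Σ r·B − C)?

Option 1

Option 1: r to a first cousin = 0.125.
Option 1: Σ r·B − C = (3·0.125·0.209) − 0.046 = 0.032375.
Option 2: r to a full sibling = 0.5.
Option 2: r to a first cousin = 0.125.
Option 2: Σ r·B − C = (1·0.5·0.261 + 2·0.125·0.0613) − 0.13 = 0.015825.
Option 1 has the higher net inclusive-fitness payoff.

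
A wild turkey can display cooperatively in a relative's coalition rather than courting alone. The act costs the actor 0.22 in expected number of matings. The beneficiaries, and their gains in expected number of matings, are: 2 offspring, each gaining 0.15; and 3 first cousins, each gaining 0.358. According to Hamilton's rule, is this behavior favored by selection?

Hamilton's rule: the trait is favored when the sum of r·B over every recipient exceeds the actor's cost C.
r to an offspring = 0.5 (one parent–offspring link: r = (1/2)^1 = 1/2).
r to a first cousin = 0.125 (first cousins share one grandparent pair — two paths of length 4: r = 2·(1/2)^4 = 1/8).
Summing one r·B term per recipient: 2·0.5·0.15 + 3·0.125·0.358 = 0.28425.
0.28425 > 0.22: the indirect benefit exceeds the cost.

Yes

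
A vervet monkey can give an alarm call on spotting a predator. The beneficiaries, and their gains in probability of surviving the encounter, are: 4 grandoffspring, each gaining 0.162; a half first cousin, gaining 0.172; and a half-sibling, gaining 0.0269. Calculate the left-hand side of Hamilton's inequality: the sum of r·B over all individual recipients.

0.179475

r to a grandoffspring = 1/4 (two parent–offspring links: r = (1/2)^2 = 1/4).
r to a half first cousin = 0.0625 (half first cousins share one grandparent — one path of length 4: r = (1/2)^4 = 1/16).
r to a half-sibling = 0.25 (half-sibs share one parent — one path of length 2: r = (1/2)^2 = 1/4).
Summing one r·B term per recipient: 4·0.25·0.162 + 1·0.0625·0.172 + 1·0.25·0.0269 = 0.179475.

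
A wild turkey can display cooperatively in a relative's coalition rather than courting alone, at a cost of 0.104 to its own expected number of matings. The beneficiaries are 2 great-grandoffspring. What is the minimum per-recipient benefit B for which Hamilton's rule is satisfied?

r to a great-grandoffspring = 0.125 (three parent–offspring links: r = (1/2)^3 = 1/8).
Hamilton's rule with n recipients of equal r: n·r·B > C, so B > C/(n·r) = 0.104/(2·0.125) = 0.416.

0.416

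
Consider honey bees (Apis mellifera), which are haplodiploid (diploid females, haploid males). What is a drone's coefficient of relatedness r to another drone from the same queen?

0.5

Haploid brothers each carry a random half of the queen's diploid genome, so on average they share half: r = 1/2.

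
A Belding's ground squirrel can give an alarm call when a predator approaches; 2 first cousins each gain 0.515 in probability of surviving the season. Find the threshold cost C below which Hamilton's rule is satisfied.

0.12875

r to a first cousin = 1/8 (first cousins share one grandparent pair — two paths of length 4: r = 2·(1/2)^4 = 1/8).
Hamilton's rule: n·r·B > C, so the trait is favored while C < n·r·B = 2·0.125·0.515 = 0.12875.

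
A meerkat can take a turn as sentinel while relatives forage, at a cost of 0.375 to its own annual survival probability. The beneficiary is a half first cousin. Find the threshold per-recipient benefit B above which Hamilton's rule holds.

r to a half first cousin = 0.0625 (half first cousins share one grandparent — one path of length 4: r = (1/2)^4 = 1/16).
Hamilton's rule with n recipients of equal r: n·r·B > C, so B > C/(n·r) = 0.375/(1·0.0625) = 6.

6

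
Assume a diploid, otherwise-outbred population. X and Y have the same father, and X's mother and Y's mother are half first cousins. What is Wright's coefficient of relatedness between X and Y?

With two independent routes of shared ancestry, r is the sum of the two contributions.
X and Y are related in two ways: half-sibs through their shared father (r = 1/4) and half second cousins through their mothers (r = 1/64).
r = 1/4 + 1/64 = 0.265625.

0.265625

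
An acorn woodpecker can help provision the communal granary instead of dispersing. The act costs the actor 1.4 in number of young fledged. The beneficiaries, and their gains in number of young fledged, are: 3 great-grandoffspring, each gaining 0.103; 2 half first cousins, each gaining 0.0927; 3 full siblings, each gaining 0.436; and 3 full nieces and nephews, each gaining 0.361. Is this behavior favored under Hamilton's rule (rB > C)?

Hamilton's rule: the trait is favored when the sum of r·B over every recipient exceeds the actor's cost C.
r to a great-grandoffspring = 1/8 (three parent–offspring links: r = (1/2)^3 = 1/8).
r to a half first cousin = 0.0625 (half first cousins share one grandparent — one path of length 4: r = (1/2)^4 = 1/16).
r to a full sibling = 0.5 (full sibs share both parents — two paths of length 2: r = 2·(1/2)^2 = 1/2).
r to a full niece or nephew = 0.25 (full aunt/uncle↔niece/nephew: two paths of length 3 through the shared grandparent pair: r = 2·(1/2)^3 = 1/4).
Summing one r·B term per recipient: 3·0.125·0.103 + 2·0.0625·0.0927 + 3·0.5·0.436 + 3·0.25·0.361 = 0.9749625.
0.9749625 < 1.4: the indirect benefit is less than the cost.

No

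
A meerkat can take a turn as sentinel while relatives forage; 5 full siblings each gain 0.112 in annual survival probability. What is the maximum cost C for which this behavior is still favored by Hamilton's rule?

r to a full sibling = 0.5 (full sibs share both parents — two paths of length 2: r = 2·(1/2)^2 = 1/2).
Hamilton's rule: n·r·B > C, so the trait is favored while C < n·r·B = 5·0.5·0.112 = 0.28.

0.28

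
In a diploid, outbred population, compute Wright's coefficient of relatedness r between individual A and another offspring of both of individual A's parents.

Each parent–offspring link contributes a factor of 1/2, and independent paths through distinct common ancestors add.
Full sibs share both parents — two paths of length 2: r = 2·(1/2)^2 = 1/2.

0.5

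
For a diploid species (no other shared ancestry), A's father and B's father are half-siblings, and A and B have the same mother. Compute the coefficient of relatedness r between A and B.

0.3125

Relatedness sums over independent paths through distinct common ancestors.
A and B are related in two ways: half first cousins through their fathers (r = 1/16) and half-sibs through their shared mother (r = 1/4).
r = 1/16 + 1/4 = 5/16 = 0.3125.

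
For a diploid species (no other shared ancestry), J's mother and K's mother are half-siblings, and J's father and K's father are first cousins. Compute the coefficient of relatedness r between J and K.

0.09375

With two independent routes of shared ancestry, r is the sum of the two contributions.
J and K are related in two ways: half first cousins through their mothers (r = 1/16) and second cousins through their fathers (r = 1/32).
r = 1/16 + 1/32 = 0.09375.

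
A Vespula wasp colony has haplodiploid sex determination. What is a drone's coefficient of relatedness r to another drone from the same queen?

0.5

Haploid brothers each carry a random half of the queen's diploid genome, so on average they share half: r = 1/2.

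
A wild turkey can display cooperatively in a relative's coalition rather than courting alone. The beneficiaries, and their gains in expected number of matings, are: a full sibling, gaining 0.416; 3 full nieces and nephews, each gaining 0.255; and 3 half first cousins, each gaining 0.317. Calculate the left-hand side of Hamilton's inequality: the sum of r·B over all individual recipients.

0.4586875

r to a full sibling = 1/2 (full sibs share both parents — two paths of length 2: r = 2·(1/2)^2 = 1/2).
r to a full niece or nephew = 1/4 (full aunt/uncle↔niece/nephew: two paths of length 3 through the shared grandparent pair: r = 2·(1/2)^3 = 1/4).
r to a half first cousin = 0.0625 (half first cousins share one grandparent — one path of length 4: r = (1/2)^4 = 1/16).
Summing one r·B term per recipient: 1·0.5·0.416 + 3·0.25·0.255 + 3·0.0625·0.317 = 0.4586875.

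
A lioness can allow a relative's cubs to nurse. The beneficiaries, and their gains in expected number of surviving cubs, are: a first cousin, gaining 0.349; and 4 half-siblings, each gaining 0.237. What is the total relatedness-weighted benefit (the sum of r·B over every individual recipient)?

r to a first cousin = 0.125 (first cousins share one grandparent pair — two paths of length 4: r = 2·(1/2)^4 = 1/8).
r to a half-sibling = 0.25 (half-sibs share one parent — one path of length 2: r = (1/2)^2 = 1/4).
Summing one r·B term per recipient: 1·0.125·0.349 + 4·0.25·0.237 = 0.280625.

0.280625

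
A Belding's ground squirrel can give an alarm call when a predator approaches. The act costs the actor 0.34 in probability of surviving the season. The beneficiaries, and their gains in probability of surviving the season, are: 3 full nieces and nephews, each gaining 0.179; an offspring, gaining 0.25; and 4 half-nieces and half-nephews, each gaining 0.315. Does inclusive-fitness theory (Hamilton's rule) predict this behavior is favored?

Hamilton's rule: the trait is favored when the sum of r·B over every recipient exceeds the actor's cost C.
r to a full niece or nephew = 1/4 (full aunt/uncle↔niece/nephew: two paths of length 3 through the shared grandparent pair: r = 2·(1/2)^3 = 1/4).
r to an offspring = 1/2 (one parent–offspring link: r = (1/2)^1 = 1/2).
r to a half-niece or half-nephew = 1/8 (half-aunt/uncle↔niece/nephew: one path of length 3: r = (1/2)^3 = 1/8).
Summing one r·B term per recipient: 3·0.25·0.179 + 1·0.5·0.25 + 4·0.125·0.315 = 0.41675.
0.41675 > 0.34: the indirect benefit exceeds the cost.

Yes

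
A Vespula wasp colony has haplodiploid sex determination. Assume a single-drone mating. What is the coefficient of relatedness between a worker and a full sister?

Haplodiploid full sisters inherit their father's entire haploid genome identically (contributing 1/2) and on average half of their mother's contribution (1/2 · 1/2 = 1/4); r = 1/2 + 1/4 = 3/4.

0.75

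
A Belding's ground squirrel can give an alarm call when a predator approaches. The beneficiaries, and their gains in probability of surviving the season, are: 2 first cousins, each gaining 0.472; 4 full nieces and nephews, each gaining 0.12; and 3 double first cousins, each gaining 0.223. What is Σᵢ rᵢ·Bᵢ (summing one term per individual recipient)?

r to a first cousin = 1/8 (first cousins share one grandparent pair — two paths of length 4: r = 2·(1/2)^4 = 1/8).
r to a full niece or nephew = 0.25 (full aunt/uncle↔niece/nephew: two paths of length 3 through the shared grandparent pair: r = 2·(1/2)^3 = 1/4).
r to a double first cousin = 1/4 (double first cousins share both grandparent pairs — four paths of length 4: r = 4·(1/2)^4 = 1/4).
Summing one r·B term per recipient: 2·0.125·0.472 + 4·0.25·0.12 + 3·0.25·0.223 = 0.40525.

0.40525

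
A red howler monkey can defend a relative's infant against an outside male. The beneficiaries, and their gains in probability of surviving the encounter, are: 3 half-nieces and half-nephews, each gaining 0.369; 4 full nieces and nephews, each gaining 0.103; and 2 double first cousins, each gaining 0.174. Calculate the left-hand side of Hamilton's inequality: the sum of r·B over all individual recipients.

r to a half-niece or half-nephew = 0.125 (half-aunt/uncle↔niece/nephew: one path of length 3: r = (1/2)^3 = 1/8).
r to a full niece or nephew = 0.25 (full aunt/uncle↔niece/nephew: two paths of length 3 through the shared grandparent pair: r = 2·(1/2)^3 = 1/4).
r to a double first cousin = 1/4 (double first cousins share both grandparent pairs — four paths of length 4: r = 4·(1/2)^4 = 1/4).
Summing one r·B term per recipient: 3·0.125·0.369 + 4·0.25·0.103 + 2·0.25·0.174 = 0.328375.

0.328375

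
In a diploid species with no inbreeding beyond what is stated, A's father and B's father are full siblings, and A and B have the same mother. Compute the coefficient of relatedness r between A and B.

0.375

Relatedness sums over independent paths through distinct common ancestors.
A and B are related in two ways: first cousins through their fathers (r = 1/8) and half-sibs through their shared mother (r = 1/4).
r = 1/8 + 1/4 = 0.375.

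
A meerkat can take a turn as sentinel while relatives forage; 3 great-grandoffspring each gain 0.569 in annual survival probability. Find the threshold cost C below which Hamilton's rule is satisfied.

0.213375

r to a great-grandoffspring = 1/8 (three parent–offspring links: r = (1/2)^3 = 1/8).
Hamilton's rule: n·r·B > C, so the trait is favored while C < n·r·B = 3·0.125·0.569 = 0.213375.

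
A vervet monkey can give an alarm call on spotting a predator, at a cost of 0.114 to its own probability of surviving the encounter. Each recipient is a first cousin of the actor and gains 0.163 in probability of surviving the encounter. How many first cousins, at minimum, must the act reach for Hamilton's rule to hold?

6

r to a first cousin = 0.125 (first cousins share one grandparent pair — two paths of length 4: r = 2·(1/2)^4 = 1/8).
Hamilton's rule: n·r·B > C  ⇒  n > C/(r·B) = 0.114/(0.125·0.163) = 5.595.
The smallest integer exceeding 5.595 is 6.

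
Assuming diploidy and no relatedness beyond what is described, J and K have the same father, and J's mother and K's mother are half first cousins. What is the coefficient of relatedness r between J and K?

Wright's path rule: contributions from independent ancestry routes add.
J and K are related in two ways: half-sibs through their shared father (r = 1/4) and half second cousins through their mothers (r = 1/64).
r = 1/4 + 1/64 = 17/64 = 0.265625.

0.265625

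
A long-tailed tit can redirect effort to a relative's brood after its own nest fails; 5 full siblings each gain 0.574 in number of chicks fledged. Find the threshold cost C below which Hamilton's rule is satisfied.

1.435

r to a full sibling = 0.5 (full sibs share both parents — two paths of length 2: r = 2·(1/2)^2 = 1/2).
Hamilton's rule: n·r·B > C, so the trait is favored while C < n·r·B = 5·0.5·0.574 = 1.435.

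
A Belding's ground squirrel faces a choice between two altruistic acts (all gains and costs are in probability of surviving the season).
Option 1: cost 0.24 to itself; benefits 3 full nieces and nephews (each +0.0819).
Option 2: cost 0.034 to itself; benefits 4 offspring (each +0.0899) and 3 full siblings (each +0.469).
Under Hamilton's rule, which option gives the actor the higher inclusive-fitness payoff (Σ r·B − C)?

Option 1: r to a full niece or nephew = 0.25.
Option 1: Σ r·B − C = (3·0.25·0.0819) − 0.24 = -0.178575.
Option 2: r to an offspring = 0.5.
Option 2: r to a full sibling = 0.5.
Option 2: Σ r·B − C = (4·0.5·0.0899 + 3·0.5·0.469) − 0.034 = 0.8493.
Option 2 has the higher net inclusive-fitness payoff.

Option 2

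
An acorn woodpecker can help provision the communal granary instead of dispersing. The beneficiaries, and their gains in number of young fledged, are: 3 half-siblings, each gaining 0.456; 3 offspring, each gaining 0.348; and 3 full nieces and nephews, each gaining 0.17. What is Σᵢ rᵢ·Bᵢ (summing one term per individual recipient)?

r to a half-sibling = 0.25 (half-sibs share one parent — one path of length 2: r = (1/2)^2 = 1/4).
r to an offspring = 1/2 (one parent–offspring link: r = (1/2)^1 = 1/2).
r to a full niece or nephew = 1/4 (full aunt/uncle↔niece/nephew: two paths of length 3 through the shared grandparent pair: r = 2·(1/2)^3 = 1/4).
Summing one r·B term per recipient: 3·0.25·0.456 + 3·0.5·0.348 + 3·0.25·0.17 = 0.9915.

0.9915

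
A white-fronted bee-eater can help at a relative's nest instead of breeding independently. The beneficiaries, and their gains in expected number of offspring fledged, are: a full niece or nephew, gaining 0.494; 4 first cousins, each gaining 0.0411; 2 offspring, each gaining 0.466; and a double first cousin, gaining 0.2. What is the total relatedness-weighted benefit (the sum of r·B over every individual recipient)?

0.66005

r to a full niece or nephew = 0.25 (full aunt/uncle↔niece/nephew: two paths of length 3 through the shared grandparent pair: r = 2·(1/2)^3 = 1/4).
r to a first cousin = 1/8 (first cousins share one grandparent pair — two paths of length 4: r = 2·(1/2)^4 = 1/8).
r to an offspring = 0.5 (one parent–offspring link: r = (1/2)^1 = 1/2).
r to a double first cousin = 1/4 (double first cousins share both grandparent pairs — four paths of length 4: r = 4·(1/2)^4 = 1/4).
Summing one r·B term per recipient: 1·0.25·0.494 + 4·0.125·0.0411 + 2·0.5·0.466 + 1·0.25·0.2 = 0.66005.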